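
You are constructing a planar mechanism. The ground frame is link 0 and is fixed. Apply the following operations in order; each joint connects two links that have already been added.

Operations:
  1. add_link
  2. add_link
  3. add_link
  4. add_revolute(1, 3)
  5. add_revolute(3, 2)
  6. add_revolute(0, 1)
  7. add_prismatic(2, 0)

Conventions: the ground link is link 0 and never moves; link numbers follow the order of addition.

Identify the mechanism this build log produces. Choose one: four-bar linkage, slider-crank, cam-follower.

links: 4 (incl. ground); joints: 3 revolute, 1 prismatic, 0 higher (cam) pair, forming one closed loop
4 links, 3 revolutes + 1 prismatic in one loop → slider-crank

slider-crank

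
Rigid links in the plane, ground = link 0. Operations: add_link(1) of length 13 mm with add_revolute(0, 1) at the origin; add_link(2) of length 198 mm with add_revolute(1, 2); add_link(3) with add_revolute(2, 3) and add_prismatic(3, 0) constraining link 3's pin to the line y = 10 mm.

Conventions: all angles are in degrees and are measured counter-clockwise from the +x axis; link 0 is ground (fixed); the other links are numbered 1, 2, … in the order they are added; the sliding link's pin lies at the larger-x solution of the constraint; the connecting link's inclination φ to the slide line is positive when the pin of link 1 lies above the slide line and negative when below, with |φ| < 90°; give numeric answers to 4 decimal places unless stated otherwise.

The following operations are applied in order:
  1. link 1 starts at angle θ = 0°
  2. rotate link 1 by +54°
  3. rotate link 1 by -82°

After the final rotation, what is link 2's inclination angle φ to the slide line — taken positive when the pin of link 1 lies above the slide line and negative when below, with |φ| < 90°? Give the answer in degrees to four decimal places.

geometry: r = 13 mm, L = 198 mm, e = 10 mm; θ starts at 0°
rotate link 1 by +54°: θ ← 0° +54° = 54°
rotate link 1 by -82°: θ ← 54° -82° = -28°
h = r sin θ − e = -6.103130 − 10 = -16.103130
sin φ = h / L = -16.103130 / 198 = -0.08132894
φ = arcsin(-0.08132894) = -4.664957°

-4.6650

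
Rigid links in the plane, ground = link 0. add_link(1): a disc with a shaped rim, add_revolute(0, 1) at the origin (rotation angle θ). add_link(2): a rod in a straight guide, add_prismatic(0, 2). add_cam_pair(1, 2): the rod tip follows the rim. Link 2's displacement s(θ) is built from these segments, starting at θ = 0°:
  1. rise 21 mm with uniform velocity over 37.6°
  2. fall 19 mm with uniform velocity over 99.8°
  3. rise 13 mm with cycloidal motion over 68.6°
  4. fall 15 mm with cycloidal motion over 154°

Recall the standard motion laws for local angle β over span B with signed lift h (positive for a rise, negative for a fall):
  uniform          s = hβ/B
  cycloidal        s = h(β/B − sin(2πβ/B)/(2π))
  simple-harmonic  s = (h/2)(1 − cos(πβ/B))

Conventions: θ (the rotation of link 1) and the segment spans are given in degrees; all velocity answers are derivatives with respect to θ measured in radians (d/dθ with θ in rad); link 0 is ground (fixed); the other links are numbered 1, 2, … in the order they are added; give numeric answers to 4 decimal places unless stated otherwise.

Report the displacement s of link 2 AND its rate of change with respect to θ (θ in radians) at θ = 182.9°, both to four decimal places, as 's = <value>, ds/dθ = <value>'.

segment 1 (0° to 37.6°, uniform, h = 21) is passed completely: s = 0.0000 + (21) = 21.0000
segment 2 (37.6° to 137.4°, uniform, h = -19) is passed completely: s = 21.0000 + (-19) = 2.0000
θ = 182.9° falls in segment 3 (137.4° to 206°, cycloidal, h = 13): β = 182.9 − 137.4 = 45.5°, B = 68.6°; Δs = 13·(0.6633 − sin(2π·0.6633)/(2π)) = 10.3918; s = 2.0000 + 10.3918 = 12.3918
velocity in seg [137.4°–206°] (cycloidal), θ in radians: β = 45.5° = 0.7941 rad, B = 68.6° = 1.1973 rad; ds/dθ = (h/B)(1 − cos(2πβ/B)) = (13/1.1973)(1 − cos(2π·0.6633)) = 16.486404 mm/rad

s = 12.3918, ds/dθ = 16.4864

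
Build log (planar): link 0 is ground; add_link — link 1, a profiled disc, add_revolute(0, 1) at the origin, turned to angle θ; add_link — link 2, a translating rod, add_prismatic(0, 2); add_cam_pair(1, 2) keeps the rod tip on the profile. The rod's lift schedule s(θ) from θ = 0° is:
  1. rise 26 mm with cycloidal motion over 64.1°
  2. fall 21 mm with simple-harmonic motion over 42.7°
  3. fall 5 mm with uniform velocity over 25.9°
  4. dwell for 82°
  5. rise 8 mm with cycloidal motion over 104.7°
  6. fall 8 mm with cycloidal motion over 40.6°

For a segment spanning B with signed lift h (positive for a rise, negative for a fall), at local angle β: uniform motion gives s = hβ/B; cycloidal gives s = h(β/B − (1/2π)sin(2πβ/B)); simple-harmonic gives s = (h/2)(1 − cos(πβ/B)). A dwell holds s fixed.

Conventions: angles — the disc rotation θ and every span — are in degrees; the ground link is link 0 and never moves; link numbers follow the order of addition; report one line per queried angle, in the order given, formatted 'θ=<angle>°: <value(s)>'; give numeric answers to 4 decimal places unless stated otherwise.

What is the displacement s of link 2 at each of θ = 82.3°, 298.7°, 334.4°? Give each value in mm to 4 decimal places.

seg 1 [0°–64.1°] cycloidal, h=26: full span → s += 26 → s = 26.0000
seg 2 [64.1°–106.8°] simple-harmonic, h=-21: θ=82.3° here. β=18.2, B=42.7. -21/2·(1 − cos(π·0.4262)) = -8.0883 → s = 17.9117
seg 2 [64.1°–106.8°] simple-harmonic, h=-21: full span → s += -21 → s = 5.0000
seg 3 [106.8°–132.7°] uniform, h=-5: full span → s += -5 → s = 0.0000
seg 4 [132.7°–214.7°] dwell: s stays 0.0000
seg 5 [214.7°–319.4°] cycloidal, h=8: θ=298.7° here. β=84, B=104.7. 8·(0.8023 − sin(2π·0.8023)/(2π)) = 7.6235 → s = 7.6235
seg 5 [214.7°–319.4°] cycloidal, h=8: full span → s += 8 → s = 8.0000
seg 6 [319.4°–360°] cycloidal, h=-8: θ=334.4° here. β=15, B=40.6. -8·(0.3695 − sin(2π·0.3695)/(2π)) = -2.0246 → s = 5.9754

θ=82.3°: 17.9117
θ=298.7°: 7.6235
θ=334.4°: 5.9754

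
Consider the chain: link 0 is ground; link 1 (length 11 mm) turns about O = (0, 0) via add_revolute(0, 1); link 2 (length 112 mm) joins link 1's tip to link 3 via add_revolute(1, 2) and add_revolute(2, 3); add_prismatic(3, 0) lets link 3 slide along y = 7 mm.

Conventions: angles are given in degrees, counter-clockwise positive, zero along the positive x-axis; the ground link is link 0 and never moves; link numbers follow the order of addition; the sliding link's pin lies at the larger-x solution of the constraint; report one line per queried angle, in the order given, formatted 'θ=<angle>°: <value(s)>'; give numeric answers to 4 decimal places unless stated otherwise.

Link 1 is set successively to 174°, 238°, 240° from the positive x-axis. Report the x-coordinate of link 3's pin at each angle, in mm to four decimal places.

geometry: r = 11 mm, L = 112 mm, e = 7 mm
θ=174°: crank pin P = (r cos θ, r sin θ) = (-10.939741, 1.149813)
θ=174°: h = r sin θ − e = 1.149813 − 7 = -5.850187
θ=174°: x = r cos θ + √(L² − h²) = -10.939741 + 111.847107 = 100.907366
θ=238°: crank pin P = (r cos θ, r sin θ) = (-5.829112, -9.328529)
θ=238°: h = r sin θ − e = -9.328529 − 7 = -16.328529
θ=238°: x = r cos θ + √(L² − h²) = -5.829112 + 110.803335 = 104.974224
θ=240°: crank pin P = (r cos θ, r sin θ) = (-5.500000, -9.526279)
θ=240°: h = r sin θ − e = -9.526279 − 7 = -16.526279
θ=240°: x = r cos θ + √(L² − h²) = -5.500000 + 110.774014 = 105.274014

θ=174°: 100.9074
θ=238°: 104.9742
θ=240°: 105.2740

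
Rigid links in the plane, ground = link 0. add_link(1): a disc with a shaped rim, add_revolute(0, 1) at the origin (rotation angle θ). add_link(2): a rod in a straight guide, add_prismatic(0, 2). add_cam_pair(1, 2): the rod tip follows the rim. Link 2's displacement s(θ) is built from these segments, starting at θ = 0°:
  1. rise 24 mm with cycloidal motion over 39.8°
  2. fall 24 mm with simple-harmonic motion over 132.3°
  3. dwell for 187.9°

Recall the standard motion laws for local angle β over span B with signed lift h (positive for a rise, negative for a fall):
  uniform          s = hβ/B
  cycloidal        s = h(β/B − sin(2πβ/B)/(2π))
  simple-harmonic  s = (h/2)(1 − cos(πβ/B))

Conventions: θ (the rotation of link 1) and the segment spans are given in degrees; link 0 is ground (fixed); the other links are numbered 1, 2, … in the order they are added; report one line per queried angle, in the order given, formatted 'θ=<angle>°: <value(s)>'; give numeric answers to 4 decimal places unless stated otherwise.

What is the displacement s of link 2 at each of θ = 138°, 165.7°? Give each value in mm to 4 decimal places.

segment 1 (0° to 39.8°, cycloidal, h = 24) is passed completely: s = 0.0000 + (24) = 24.0000
θ = 138° falls in segment 2 (39.8° to 172.1°, simple-harmonic, h = -24): β = 138 − 39.8 = 98.2°, B = 132.3°; Δs = -24/2·(1 − cos(π·0.7423)) = -20.2763; s = 24.0000 − 20.2763 = 3.7237
θ = 165.7° falls in segment 2 (39.8° to 172.1°, simple-harmonic, h = -24): β = 165.7 − 39.8 = 125.9°, B = 132.3°; Δs = -24/2·(1 − cos(π·0.9516)) = -23.8617; s = 24.0000 − 23.8617 = 0.1383

θ=138°: 3.7237
θ=165.7°: 0.1383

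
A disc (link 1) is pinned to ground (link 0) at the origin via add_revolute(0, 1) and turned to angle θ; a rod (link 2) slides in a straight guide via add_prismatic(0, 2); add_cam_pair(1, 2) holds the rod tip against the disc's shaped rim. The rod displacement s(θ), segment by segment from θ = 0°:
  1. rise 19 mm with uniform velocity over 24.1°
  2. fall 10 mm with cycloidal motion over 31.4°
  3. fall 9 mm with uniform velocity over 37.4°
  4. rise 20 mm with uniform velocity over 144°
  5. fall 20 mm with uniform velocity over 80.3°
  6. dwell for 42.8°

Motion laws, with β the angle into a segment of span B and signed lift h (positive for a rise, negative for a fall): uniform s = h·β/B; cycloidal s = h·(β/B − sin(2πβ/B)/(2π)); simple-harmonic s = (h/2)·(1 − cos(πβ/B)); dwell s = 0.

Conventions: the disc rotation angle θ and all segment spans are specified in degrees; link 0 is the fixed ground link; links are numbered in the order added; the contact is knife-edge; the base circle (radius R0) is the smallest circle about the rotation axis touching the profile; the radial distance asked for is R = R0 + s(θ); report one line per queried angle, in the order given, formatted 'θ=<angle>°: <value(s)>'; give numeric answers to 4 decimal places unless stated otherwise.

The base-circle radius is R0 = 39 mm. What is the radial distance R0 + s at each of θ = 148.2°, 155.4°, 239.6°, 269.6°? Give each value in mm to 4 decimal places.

segment 1 (0° to 24.1°, uniform, h = 19) is passed completely: s = 0.0000 + (19) = 19.0000
segment 2 (24.1° to 55.5°, cycloidal, h = -10) is passed completely: s = 19.0000 + (-10) = 9.0000
segment 3 (55.5° to 92.9°, uniform, h = -9) is passed completely: s = 9.0000 + (-9) = 0.0000
θ = 148.2° falls in segment 4 (92.9° to 236.9°, uniform, h = 20): β = 148.2 − 92.9 = 55.3°, B = 144°; Δs = 20·55.3/144 = 7.6806; s = 0.0000 + 7.6806 = 7.6806
θ = 155.4° falls in segment 4 (92.9° to 236.9°, uniform, h = 20): β = 155.4 − 92.9 = 62.5°, B = 144°; Δs = 20·62.5/144 = 8.6806; s = 0.0000 + 8.6806 = 8.6806
segment 4 (92.9° to 236.9°, uniform, h = 20) is passed completely: s = 0.0000 + (20) = 20.0000
θ = 239.6° falls in segment 5 (236.9° to 317.2°, uniform, h = -20): β = 239.6 − 236.9 = 2.7°, B = 80.3°; Δs = -20·2.7/80.3 = -0.6725; s = 20.0000 − 0.6725 = 19.3275
θ = 269.6° falls in segment 5 (236.9° to 317.2°, uniform, h = -20): β = 269.6 − 236.9 = 32.7°, B = 80.3°; Δs = -20·32.7/80.3 = -8.1445; s = 20.0000 − 8.1445 = 11.8555
θ=148.2°: R = R0 + s = 39 + 7.6806 = 46.6806
θ=155.4°: R = R0 + s = 39 + 8.6806 = 47.6806
θ=239.6°: R = R0 + s = 39 + 19.3275 = 58.3275
θ=269.6°: R = R0 + s = 39 + 11.8555 = 50.8555

θ=148.2°: 46.6806
θ=155.4°: 47.6806
θ=239.6°: 58.3275
θ=269.6°: 50.8555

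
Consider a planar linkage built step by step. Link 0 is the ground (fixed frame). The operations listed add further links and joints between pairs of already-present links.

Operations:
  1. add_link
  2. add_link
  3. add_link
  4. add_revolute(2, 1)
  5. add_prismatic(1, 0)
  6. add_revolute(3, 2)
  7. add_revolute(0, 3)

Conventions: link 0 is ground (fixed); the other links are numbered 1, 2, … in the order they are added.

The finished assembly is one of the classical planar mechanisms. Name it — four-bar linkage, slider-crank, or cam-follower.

links: 4 (incl. ground); joints: 3 revolute, 1 prismatic, 0 higher (cam) pair, forming one closed loop
4 links, 3 revolutes + 1 prismatic in one loop → slider-crank

slider-crank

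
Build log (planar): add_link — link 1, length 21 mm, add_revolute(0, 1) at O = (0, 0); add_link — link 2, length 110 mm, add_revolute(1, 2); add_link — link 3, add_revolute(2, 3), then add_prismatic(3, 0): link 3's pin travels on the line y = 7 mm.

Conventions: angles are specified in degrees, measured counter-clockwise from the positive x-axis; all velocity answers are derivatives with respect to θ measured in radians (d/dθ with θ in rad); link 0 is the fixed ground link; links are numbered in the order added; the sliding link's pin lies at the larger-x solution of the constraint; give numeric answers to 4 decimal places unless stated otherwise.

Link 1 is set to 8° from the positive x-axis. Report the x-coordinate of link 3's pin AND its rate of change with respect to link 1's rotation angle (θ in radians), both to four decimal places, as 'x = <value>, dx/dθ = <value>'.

geometry: r = 21 mm, L = 110 mm, e = 7 mm
crank pin P = (r cos θ, r sin θ) = (20.795629, 2.922635)
h = r sin θ − e = 2.922635 − 7 = -4.077365
x = r cos θ + √(L² − h²) = 20.795629 + 109.924406 = 130.720036
dx/dθ = −r sin θ − h·r cos θ/√(L² − h²) (θ in radians; h = -4.077365) = -2.151274

x = 130.7200, dx/dθ = -2.1513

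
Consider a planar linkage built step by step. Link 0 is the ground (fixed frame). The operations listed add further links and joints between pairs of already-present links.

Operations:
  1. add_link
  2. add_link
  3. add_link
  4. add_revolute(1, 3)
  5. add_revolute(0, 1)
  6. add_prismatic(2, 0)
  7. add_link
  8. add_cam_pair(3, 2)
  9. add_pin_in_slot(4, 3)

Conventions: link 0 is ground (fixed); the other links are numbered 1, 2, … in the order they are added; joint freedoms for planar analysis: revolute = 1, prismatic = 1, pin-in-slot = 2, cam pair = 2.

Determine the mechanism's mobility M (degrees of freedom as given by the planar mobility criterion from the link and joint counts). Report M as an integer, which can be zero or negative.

L=1 J1=0 J2=0
add link → L=2 J1=0 J2=0
add link → L=3 J1=0 J2=0
add link → L=4 J1=0 J2=0
R@1,3 dof=1 J1 → L=4 J1=1 J2=0
R@0,1 dof=1 J1 → L=4 J1=2 J2=0
P@2,0 dof=1 J1 → L=4 J1=3 J2=0
add link → L=5 J1=3 J2=0
C@3,2 dof=2 J2 → L=5 J1=3 J2=1
PS@4,3 dof=2 J2 → L=5 J1=3 J2=2
M=3(L−1)−2J1−J2=3·4−2·3−2=4

M = 4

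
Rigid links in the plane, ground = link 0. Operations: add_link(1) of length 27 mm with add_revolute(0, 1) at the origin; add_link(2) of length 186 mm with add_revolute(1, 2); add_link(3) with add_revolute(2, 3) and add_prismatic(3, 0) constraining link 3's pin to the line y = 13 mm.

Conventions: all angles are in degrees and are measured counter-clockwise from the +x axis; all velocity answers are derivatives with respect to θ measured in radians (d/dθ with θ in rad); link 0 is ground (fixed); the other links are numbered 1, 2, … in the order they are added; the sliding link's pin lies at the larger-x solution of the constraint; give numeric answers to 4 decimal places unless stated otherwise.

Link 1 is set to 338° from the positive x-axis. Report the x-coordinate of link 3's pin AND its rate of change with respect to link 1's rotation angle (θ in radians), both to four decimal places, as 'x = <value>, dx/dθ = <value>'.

geometry: r = 27 mm, L = 186 mm, e = 13 mm
crank pin P = (r cos θ, r sin θ) = (25.033964, -10.114378)
h = r sin θ − e = -10.114378 − 13 = -23.114378
x = r cos θ + √(L² − h²) = 25.033964 + 184.558190 = 209.592154
dx/dθ = −r sin θ − h·r cos θ/√(L² − h²) (θ in radians; h = -23.114378) = 13.249674

x = 209.5922, dx/dθ = 13.2497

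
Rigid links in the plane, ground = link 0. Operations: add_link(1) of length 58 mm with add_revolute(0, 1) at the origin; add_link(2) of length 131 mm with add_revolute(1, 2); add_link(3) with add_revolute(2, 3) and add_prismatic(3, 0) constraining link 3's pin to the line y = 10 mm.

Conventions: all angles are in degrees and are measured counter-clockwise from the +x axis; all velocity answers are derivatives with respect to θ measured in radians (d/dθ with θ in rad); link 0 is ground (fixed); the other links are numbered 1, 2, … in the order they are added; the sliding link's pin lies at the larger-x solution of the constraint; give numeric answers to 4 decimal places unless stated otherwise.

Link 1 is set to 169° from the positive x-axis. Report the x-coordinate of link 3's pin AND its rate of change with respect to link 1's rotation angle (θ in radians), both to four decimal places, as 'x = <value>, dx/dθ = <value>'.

geometry: r = 58 mm, L = 131 mm, e = 10 mm
crank pin P = (r cos θ, r sin θ) = (-56.934377, 11.066922)
h = r sin θ − e = 11.066922 − 10 = 1.066922
x = r cos θ + √(L² − h²) = -56.934377 + 130.995655 = 74.061279
dx/dθ = −r sin θ − h·r cos θ/√(L² − h²) (θ in radians; h = 1.066922) = -10.603208

x = 74.0613, dx/dθ = -10.6032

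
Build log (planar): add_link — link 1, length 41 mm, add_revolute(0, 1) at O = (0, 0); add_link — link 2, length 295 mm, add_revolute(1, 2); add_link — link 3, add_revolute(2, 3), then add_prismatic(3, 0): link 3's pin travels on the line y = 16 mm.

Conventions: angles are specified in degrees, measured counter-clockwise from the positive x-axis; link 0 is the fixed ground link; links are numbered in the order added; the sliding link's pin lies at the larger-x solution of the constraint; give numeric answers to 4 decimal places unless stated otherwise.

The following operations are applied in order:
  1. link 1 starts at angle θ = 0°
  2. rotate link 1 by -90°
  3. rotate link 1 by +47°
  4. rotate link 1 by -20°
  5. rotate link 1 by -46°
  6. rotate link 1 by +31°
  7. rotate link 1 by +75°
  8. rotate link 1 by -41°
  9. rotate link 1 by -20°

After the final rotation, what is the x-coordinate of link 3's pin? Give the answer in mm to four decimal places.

geometry: r = 41 mm, L = 295 mm, e = 16 mm; θ starts at 0°
rotate link 1 by -90°: θ ← 0° -90° = -90°
rotate link 1 by +47°: θ ← -90° +47° = -43°
rotate link 1 by -20°: θ ← -43° -20° = -63°
rotate link 1 by -46°: θ ← -63° -46° = -109°
rotate link 1 by +31°: θ ← -109° +31° = -78°
rotate link 1 by +75°: θ ← -78° +75° = -3°
rotate link 1 by -41°: θ ← -3° -41° = -44°
rotate link 1 by -20°: θ ← -44° -20° = -64°
crank pin P = (r cos θ, r sin θ) = (17.973217, -36.850556)
h = r sin θ − e = -36.850556 − 16 = -52.850556
x = r cos θ + √(L² − h²) = 17.973217 + 290.227185 = 308.200402

308.2004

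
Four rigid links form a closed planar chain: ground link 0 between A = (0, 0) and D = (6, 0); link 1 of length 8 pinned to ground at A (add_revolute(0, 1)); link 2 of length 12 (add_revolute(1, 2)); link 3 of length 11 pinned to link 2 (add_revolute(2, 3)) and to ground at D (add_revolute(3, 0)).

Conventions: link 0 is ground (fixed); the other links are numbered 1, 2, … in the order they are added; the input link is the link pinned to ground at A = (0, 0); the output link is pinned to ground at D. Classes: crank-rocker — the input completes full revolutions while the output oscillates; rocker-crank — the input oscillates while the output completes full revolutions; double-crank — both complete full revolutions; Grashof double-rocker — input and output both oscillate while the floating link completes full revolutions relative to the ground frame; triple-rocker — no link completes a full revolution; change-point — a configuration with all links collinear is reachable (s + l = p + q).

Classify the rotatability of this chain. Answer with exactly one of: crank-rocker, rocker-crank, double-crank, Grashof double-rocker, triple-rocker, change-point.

lengths: ground=6, input=8, coupler=12, output=11
sorted: s=6 (shortest), l=12 (longest), p+q=19
s + l = 18 vs p + q = 19
s + l < p + q (Grashof) with shortest = ground link → double-crank

double-crank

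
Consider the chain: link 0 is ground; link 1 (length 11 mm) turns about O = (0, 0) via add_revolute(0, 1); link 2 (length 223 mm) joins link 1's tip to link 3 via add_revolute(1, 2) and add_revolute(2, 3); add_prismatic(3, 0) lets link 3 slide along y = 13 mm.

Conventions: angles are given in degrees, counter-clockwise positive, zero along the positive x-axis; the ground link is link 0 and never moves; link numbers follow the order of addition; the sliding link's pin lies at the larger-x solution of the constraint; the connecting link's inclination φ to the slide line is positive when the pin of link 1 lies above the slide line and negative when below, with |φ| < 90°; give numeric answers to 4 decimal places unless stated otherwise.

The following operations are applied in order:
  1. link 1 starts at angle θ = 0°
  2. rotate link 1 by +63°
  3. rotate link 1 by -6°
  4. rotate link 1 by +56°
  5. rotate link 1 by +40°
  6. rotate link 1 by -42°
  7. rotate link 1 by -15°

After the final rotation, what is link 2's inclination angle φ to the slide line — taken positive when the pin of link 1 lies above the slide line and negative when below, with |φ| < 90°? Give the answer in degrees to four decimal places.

geometry: r = 11 mm, L = 223 mm, e = 13 mm; θ starts at 0°
rotate link 1 by +63°: θ ← 0° +63° = 63°
rotate link 1 by -6°: θ ← 63° -6° = 57°
rotate link 1 by +56°: θ ← 57° +56° = 113°
rotate link 1 by +40°: θ ← 113° +40° = 153°
rotate link 1 by -42°: θ ← 153° -42° = 111°
rotate link 1 by -15°: θ ← 111° -15° = 96°
h = r sin θ − e = 10.939741 − 13 = -2.060259
sin φ = h / L = -2.060259 / 223 = -0.00923883
φ = arcsin(-0.00923883) = -0.529354°

-0.5294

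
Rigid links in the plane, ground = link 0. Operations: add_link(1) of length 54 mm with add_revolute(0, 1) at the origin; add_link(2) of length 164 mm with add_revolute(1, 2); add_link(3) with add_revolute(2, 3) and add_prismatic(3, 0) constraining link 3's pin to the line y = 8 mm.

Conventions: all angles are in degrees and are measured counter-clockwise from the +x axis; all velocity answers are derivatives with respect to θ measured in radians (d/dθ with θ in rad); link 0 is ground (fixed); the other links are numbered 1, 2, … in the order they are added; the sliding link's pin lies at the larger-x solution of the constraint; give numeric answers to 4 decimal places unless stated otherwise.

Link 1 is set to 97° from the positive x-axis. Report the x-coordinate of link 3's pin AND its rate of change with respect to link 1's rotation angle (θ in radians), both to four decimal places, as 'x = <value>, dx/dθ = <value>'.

geometry: r = 54 mm, L = 164 mm, e = 8 mm
crank pin P = (r cos θ, r sin θ) = (-6.580945, 53.597492)
h = r sin θ − e = 53.597492 − 8 = 45.597492
x = r cos θ + √(L² − h²) = -6.580945 + 157.533707 = 150.952762
dx/dθ = −r sin θ − h·r cos θ/√(L² − h²) (θ in radians; h = 45.597492) = -51.692664

x = 150.9528, dx/dθ = -51.6927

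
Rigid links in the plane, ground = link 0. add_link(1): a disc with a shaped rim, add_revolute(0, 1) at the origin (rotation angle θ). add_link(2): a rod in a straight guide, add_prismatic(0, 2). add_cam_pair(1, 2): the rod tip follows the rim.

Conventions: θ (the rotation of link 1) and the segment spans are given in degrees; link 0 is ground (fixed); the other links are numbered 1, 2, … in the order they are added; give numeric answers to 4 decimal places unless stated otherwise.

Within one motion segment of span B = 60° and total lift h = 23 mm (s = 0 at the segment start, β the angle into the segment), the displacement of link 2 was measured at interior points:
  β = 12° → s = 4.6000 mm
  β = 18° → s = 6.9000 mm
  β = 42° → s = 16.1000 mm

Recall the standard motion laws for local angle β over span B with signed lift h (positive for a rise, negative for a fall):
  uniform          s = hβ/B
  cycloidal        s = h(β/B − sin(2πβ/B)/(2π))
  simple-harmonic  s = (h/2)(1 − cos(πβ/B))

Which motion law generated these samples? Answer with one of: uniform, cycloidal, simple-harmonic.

candidates at β/B = r: uniform s = h·r (linear in β); cycloidal s = h·(r − sin(2πr)/(2π)); simple-harmonic s = (h/2)(1 − cos(πr))
β=12°: printed 4.6000 | uniform 4.6000, cycloidal 1.1186, simple-harmonic 2.1963
β=18°: printed 6.9000 | uniform 6.9000, cycloidal 3.4186, simple-harmonic 4.7405
β=42°: printed 16.1000 | uniform 16.1000, cycloidal 19.5814, simple-harmonic 18.2595
only one law matches every sample → uniform

uniform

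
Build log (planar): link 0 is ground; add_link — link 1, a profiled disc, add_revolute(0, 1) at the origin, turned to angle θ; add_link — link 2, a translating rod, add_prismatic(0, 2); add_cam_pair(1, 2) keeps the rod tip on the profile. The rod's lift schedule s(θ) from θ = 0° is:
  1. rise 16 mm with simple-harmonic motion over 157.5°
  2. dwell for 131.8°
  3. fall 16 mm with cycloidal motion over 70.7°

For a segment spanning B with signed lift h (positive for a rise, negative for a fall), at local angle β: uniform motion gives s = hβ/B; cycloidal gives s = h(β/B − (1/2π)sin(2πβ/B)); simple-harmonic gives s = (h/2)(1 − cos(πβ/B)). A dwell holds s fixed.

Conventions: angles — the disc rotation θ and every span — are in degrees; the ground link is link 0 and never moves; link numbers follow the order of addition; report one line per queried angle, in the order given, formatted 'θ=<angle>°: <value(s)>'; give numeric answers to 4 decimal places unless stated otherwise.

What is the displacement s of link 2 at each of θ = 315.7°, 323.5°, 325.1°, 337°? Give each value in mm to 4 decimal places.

seg 1 [0°–157.5°] simple-harmonic, h=16: full span → s += 16 → s = 16.0000
seg 2 [157.5°–289.3°] dwell: s stays 16.0000
seg 3 [289.3°–360°] cycloidal, h=-16: θ=315.7° here. β=26.4, B=70.7. -16·(0.3734 − sin(2π·0.3734)/(2π)) = -4.1560 → s = 11.8440
seg 3 [289.3°–360°] cycloidal, h=-16: θ=323.5° here. β=34.2, B=70.7. -16·(0.4837 − sin(2π·0.4837)/(2π)) = -7.4799 → s = 8.5201
seg 3 [289.3°–360°] cycloidal, h=-16: θ=325.1° here. β=35.8, B=70.7. -16·(0.5064 − sin(2π·0.5064)/(2π)) = -8.2037 → s = 7.7963
seg 3 [289.3°–360°] cycloidal, h=-16: θ=337° here. β=47.7, B=70.7. -16·(0.6747 − sin(2π·0.6747)/(2π)) = -13.0615 → s = 2.9385

θ=315.7°: 11.8440
θ=323.5°: 8.5201
θ=325.1°: 7.7963
θ=337°: 2.9385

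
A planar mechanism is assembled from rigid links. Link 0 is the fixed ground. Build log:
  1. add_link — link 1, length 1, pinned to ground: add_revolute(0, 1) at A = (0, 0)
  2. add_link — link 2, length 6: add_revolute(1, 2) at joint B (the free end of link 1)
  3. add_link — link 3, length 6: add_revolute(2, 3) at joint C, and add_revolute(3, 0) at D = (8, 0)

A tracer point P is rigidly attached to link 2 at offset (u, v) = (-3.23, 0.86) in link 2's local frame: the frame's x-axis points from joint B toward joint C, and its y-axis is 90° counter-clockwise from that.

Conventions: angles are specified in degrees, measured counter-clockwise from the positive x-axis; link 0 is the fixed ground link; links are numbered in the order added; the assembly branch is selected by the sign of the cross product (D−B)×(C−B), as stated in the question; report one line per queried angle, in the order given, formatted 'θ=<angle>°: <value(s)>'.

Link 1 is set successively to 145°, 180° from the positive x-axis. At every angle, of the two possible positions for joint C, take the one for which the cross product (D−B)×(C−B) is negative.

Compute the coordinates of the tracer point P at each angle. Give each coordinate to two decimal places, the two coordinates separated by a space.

A=(0,0), D=(8.00,0)
θ=145°: B = A + 1.00·(cos145°, sin145°) = (-0.8192, 0.5736)
θ=145°: |BD| = 8.8378
θ=145°: circle(B,6.00) ∩ circle(D,6.00): a=4.4189, h=4.0587
θ=145°:   candidates: C₊=(3.8538,4.3370) cross=35.870; C₋=(3.3270,-3.7634) cross=-35.870
θ=145°:   branch - wants cross < 0 → take C=(3.3270,-3.7634) (cross=-35.870)
θ=145°: ex = (C−B)/|BC| = (0.6910,-0.7228); ey = (0.7228,0.6910)
θ=145°: P = B + -3.23·ex + 0.86·ey = (-2.4295,3.5026)
θ=180°: B = A + 1.00·(cos180°, sin180°) = (-1.0000, 0.0000)
θ=180°: |BD| = 9.0000
θ=180°: circle(B,6.00) ∩ circle(D,6.00): a=4.5000, h=3.9686
θ=180°:   candidates: C₊=(3.5000,3.9686) cross=35.718; C₋=(3.5000,-3.9686) cross=-35.718
θ=180°:   branch - wants cross < 0 → take C=(3.5000,-3.9686) (cross=-35.718)
θ=180°: ex = (C−B)/|BC| = (0.7500,-0.6614); ey = (0.6614,0.7500)
θ=180°: P = B + -3.23·ex + 0.86·ey = (-2.8537,2.7814)

θ=145°: -2.43 3.50
θ=180°: -2.85 2.78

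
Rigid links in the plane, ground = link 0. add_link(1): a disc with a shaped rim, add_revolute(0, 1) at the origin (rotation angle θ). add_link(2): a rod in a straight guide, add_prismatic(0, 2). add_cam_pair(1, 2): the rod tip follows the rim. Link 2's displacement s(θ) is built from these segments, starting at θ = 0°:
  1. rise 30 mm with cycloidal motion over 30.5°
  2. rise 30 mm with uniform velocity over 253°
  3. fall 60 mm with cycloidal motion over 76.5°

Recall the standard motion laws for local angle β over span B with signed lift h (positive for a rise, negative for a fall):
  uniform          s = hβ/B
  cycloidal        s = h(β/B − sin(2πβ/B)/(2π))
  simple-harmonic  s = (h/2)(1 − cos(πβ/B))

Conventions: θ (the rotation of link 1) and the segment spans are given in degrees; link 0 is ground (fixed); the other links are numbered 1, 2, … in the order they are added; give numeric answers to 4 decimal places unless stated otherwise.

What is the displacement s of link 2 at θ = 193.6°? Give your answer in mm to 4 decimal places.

segment 1 (0° to 30.5°, cycloidal, h = 30) is passed completely: s = 0.0000 + (30) = 30.0000
θ = 193.6° falls in segment 2 (30.5° to 283.5°, uniform, h = 30): β = 193.6 − 30.5 = 163.1°, B = 253°; Δs = 30·163.1/253 = 19.3399; s = 30.0000 + 19.3399 = 49.3399

49.3399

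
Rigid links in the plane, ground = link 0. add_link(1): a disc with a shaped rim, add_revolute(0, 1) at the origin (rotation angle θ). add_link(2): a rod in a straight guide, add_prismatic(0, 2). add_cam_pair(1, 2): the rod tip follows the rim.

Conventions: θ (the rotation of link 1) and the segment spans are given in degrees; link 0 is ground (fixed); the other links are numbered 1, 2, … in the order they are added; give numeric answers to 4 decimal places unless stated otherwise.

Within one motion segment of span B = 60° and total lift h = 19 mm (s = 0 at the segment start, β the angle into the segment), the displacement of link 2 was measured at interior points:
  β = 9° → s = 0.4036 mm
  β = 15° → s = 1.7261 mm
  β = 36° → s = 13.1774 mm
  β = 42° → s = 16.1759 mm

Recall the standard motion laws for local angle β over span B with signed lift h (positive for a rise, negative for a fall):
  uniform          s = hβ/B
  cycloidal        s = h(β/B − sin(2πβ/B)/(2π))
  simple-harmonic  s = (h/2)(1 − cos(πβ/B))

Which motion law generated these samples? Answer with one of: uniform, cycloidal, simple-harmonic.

candidates at β/B = r: uniform s = h·r (linear in β); cycloidal s = h·(r − sin(2πr)/(2π)); simple-harmonic s = (h/2)(1 − cos(πr))
β=9°: printed 0.4036 | uniform 2.8500, cycloidal 0.4036, simple-harmonic 1.0354
β=15°: printed 1.7261 | uniform 4.7500, cycloidal 1.7261, simple-harmonic 2.7825
β=36°: printed 13.1774 | uniform 11.4000, cycloidal 13.1774, simple-harmonic 12.4357
β=42°: printed 16.1759 | uniform 13.3000, cycloidal 16.1759, simple-harmonic 15.0840
only one law matches every sample → cycloidal

cycloidal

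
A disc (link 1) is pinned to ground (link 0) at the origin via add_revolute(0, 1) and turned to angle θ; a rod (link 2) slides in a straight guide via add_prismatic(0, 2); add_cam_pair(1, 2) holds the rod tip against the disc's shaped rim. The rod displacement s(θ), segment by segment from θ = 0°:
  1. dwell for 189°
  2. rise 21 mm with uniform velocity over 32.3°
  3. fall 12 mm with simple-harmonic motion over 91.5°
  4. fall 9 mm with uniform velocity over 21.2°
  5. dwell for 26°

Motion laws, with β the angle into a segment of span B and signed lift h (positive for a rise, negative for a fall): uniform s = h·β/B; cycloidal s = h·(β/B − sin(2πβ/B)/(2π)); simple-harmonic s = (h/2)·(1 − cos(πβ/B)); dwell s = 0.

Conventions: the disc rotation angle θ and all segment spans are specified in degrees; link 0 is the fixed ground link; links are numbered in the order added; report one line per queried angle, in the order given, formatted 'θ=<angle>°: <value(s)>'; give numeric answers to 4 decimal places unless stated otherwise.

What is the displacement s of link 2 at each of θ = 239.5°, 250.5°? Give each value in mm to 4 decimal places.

segment 1 (0° to 189°, dwell): s unchanged at 0.0000
segment 2 (189° to 221.3°, uniform, h = 21) is passed completely: s = 0.0000 + (21) = 21.0000
θ = 239.5° falls in segment 3 (221.3° to 312.8°, simple-harmonic, h = -12): β = 239.5 − 221.3 = 18.2°, B = 91.5°; Δs = -12/2·(1 − cos(π·0.1989)) = -1.1338; s = 21.0000 − 1.1338 = 19.8662
θ = 250.5° falls in segment 3 (221.3° to 312.8°, simple-harmonic, h = -12): β = 250.5 − 221.3 = 29.2°, B = 91.5°; Δs = -12/2·(1 − cos(π·0.3191)) = -2.7711; s = 21.0000 − 2.7711 = 18.2289

θ=239.5°: 19.8662
θ=250.5°: 18.2289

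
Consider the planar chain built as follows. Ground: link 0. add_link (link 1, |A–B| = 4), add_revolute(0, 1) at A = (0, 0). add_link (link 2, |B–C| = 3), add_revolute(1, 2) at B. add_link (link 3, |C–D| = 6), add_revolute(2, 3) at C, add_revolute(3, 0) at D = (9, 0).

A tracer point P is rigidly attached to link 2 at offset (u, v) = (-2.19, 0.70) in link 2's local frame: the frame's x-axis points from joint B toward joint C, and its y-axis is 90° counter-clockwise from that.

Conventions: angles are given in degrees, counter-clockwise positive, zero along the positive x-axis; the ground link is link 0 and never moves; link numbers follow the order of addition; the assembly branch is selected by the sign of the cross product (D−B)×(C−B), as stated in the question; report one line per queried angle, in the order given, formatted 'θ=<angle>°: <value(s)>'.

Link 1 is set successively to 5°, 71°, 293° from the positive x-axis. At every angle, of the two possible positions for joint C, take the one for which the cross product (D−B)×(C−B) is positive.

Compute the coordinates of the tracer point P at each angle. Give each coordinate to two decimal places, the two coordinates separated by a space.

A=(0,0), D=(9.00,0)
θ=5°: B = A + 4.00·(cos5°, sin5°) = (3.9848, 0.3486)
θ=5°: |BD| = 5.0273
θ=5°: circle(B,3.00) ∩ circle(D,6.00): a=-0.1717, h=2.9951
θ=5°:   candidates: C₊=(4.0212,3.3484) cross=15.057; C₋=(3.6058,-2.6273) cross=-15.057
θ=5°:   branch + wants cross > 0 → take C=(4.0212,3.3484) (cross=15.057)
θ=5°: ex = (C−B)/|BC| = (0.0121,0.9999); ey = (-0.9999,0.0121)
θ=5°: P = B + -2.19·ex + 0.70·ey = (3.2582,-1.8327)
θ=71°: B = A + 4.00·(cos71°, sin71°) = (1.3023, 3.7821)
θ=71°: |BD| = 8.5767
θ=71°: circle(B,3.00) ∩ circle(D,6.00): a=2.7143, h=1.2777
θ=71°:   candidates: C₊=(4.3019,3.7319) cross=10.959; C₋=(3.1750,1.4383) cross=-10.959
θ=71°:   branch + wants cross > 0 → take C=(4.3019,3.7319) (cross=10.959)
θ=71°: ex = (C−B)/|BC| = (0.9999,-0.0167); ey = (0.0167,0.9999)
θ=71°: P = B + -2.19·ex + 0.70·ey = (-0.8757,4.5186)
θ=293°: B = A + 4.00·(cos293°, sin293°) = (1.5629, -3.6820)
θ=293°: |BD| = 8.2986
θ=293°: circle(B,3.00) ∩ circle(D,6.00): a=2.5225, h=1.6238
θ=293°:   candidates: C₊=(3.1031,-1.1076) cross=13.475; C₋=(4.5440,-4.0180) cross=-13.475
θ=293°:   branch + wants cross > 0 → take C=(3.1031,-1.1076) (cross=13.475)
θ=293°: ex = (C−B)/|BC| = (0.5134,0.8582); ey = (-0.8582,0.5134)
θ=293°: P = B + -2.19·ex + 0.70·ey = (-0.1621,-5.2020)

θ=5°: 3.26 -1.83
θ=71°: -0.88 4.52
θ=293°: -0.16 -5.20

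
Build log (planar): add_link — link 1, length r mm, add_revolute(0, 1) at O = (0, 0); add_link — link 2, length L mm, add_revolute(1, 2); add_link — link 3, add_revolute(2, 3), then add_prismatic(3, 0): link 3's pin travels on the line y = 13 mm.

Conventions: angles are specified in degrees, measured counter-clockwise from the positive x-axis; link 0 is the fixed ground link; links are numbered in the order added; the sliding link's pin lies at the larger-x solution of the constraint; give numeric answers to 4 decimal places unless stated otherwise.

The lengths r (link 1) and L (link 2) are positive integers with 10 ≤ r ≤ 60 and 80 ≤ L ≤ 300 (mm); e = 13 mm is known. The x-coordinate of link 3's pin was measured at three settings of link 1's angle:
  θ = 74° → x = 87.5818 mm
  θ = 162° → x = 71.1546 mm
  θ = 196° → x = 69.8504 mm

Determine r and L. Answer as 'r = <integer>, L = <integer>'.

constraint per measurement: (x − r cos θ)² + (r sin θ − e)² = L²
subtracting the θ₁ and θ₂ equations cancels the r² and L² terms:
r = (x₁² − x₂²) / (2[(x₁cos θ₁ + e sin θ₁) − (x₂cos θ₂ + e sin θ₂)]) = 13.0000 → r = 13
L² = (x₁ − r cos θ₁)² + (r sin θ₁ − e)² = 7056.0040 → L = 84.0000 → L = 84
check at θ₃=196°: x = 69.8504 (printed 69.8504) ✓

r = 13, L = 84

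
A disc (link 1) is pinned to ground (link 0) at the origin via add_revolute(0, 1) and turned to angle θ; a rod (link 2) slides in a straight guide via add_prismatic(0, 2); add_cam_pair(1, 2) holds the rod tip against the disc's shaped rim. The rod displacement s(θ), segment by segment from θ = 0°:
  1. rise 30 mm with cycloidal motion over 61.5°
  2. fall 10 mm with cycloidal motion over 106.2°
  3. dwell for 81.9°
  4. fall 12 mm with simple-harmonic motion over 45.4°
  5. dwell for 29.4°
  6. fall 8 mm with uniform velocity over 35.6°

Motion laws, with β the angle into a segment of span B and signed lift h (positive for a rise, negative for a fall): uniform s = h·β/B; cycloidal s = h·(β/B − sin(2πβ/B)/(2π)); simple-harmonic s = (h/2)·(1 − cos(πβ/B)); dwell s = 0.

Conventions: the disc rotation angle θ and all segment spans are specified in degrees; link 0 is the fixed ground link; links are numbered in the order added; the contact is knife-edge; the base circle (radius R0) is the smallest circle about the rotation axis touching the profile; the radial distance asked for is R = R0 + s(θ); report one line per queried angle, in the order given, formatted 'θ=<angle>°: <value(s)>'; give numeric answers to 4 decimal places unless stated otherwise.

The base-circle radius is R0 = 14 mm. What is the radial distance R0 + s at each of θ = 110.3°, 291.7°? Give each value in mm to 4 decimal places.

segment 1 (0° to 61.5°, cycloidal, h = 30) is passed completely: s = 0.0000 + (30) = 30.0000
θ = 110.3° falls in segment 2 (61.5° to 167.7°, cycloidal, h = -10): β = 110.3 − 61.5 = 48.8°, B = 106.2°; Δs = -10·(0.4595 − sin(2π·0.4595)/(2π)) = -4.1946; s = 30.0000 − 4.1946 = 25.8054
segment 2 (61.5° to 167.7°, cycloidal, h = -10) is passed completely: s = 30.0000 + (-10) = 20.0000
segment 3 (167.7° to 249.6°, dwell): s unchanged at 20.0000
θ = 291.7° falls in segment 4 (249.6° to 295°, simple-harmonic, h = -12): β = 291.7 − 249.6 = 42.1°, B = 45.4°; Δs = -12/2·(1 − cos(π·0.9273)) = -11.8442; s = 20.0000 − 11.8442 = 8.1558
θ=110.3°: R = R0 + s = 14 + 25.8054 = 39.8054
θ=291.7°: R = R0 + s = 14 + 8.1558 = 22.1558

θ=110.3°: 39.8054
θ=291.7°: 22.1558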